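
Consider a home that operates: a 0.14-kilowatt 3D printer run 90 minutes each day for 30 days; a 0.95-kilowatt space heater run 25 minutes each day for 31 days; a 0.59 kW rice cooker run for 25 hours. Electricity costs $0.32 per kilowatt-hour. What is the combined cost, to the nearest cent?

$10.66

3D printer: Runtime = 90 min × 30 = 2700 min = 45 h
3D printer: 0.14 kW × 45 h = 6.3 kWh
space heater: Runtime = 25 min × 31 = 775 min = 12.916666… h
space heater: 0.95 kW × 12.916666… h = 12.270833… kWh
rice cooker: 0.59 kW × 25 h = 14.75 kWh
Total energy = 33.320833… kWh
Cost = 33.320833… × $0.32 = $10.66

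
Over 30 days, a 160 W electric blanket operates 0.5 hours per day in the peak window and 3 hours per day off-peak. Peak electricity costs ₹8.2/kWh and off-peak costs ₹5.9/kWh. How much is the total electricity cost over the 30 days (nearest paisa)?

₹104.64

Peak energy = 0.16 kW × 0.5 h × 30 = 2.4 kWh
Off-peak energy = 0.16 kW × 3 h × 30 = 14.4 kWh
Cost = 2.4 × ₹8.2 + 14.4 × ₹5.9 = ₹19.68 + ₹84.96 = ₹104.64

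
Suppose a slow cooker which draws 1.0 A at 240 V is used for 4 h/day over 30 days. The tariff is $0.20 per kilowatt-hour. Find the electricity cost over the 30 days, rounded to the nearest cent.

$5.76

Power = 1.0 A × 240 V = 240 W = 0.24 kW
Runtime = 4 h/day × 30 days = 120 h
Energy = 0.24 kW × 120 h = 28.8 kWh
Cost = 28.8 kWh × $0.20/kWh = $5.76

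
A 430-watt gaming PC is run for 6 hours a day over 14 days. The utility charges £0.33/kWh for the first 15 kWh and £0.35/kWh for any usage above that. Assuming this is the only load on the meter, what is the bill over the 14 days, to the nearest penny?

Runtime = 6 h/day × 14 days = 84 h
Energy = 0.43 kW × 84 h = 36.12 kWh
Tier 1 (0–15 kWh): 15 × £0.33 = £4.95
Above 15 kWh: 21.12 × £0.35 = £7.392
Bill = £12.34

£12.34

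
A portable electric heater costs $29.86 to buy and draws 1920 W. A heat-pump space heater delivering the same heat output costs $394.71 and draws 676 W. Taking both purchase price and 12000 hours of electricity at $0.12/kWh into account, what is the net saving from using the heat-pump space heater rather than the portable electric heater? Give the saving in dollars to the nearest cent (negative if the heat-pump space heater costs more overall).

portable electric heater: $29.86 + (1920/1000) kW × 12000 h × $0.12 = $29.86 + $2764.8 = $2794.66
heat-pump space heater: $394.71 + (676/1000) kW × 12000 h × $0.12 = $394.71 + $973.44 = $1368.15
Saving = $2794.66 − $1368.15 = $1426.51

$1426.51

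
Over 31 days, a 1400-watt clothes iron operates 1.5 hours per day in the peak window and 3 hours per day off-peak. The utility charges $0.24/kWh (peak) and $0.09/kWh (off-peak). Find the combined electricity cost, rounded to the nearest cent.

$27.34

Peak energy = 1.4 kW × 1.5 h × 31 = 65.1 kWh
Off-peak energy = 1.4 kW × 3 h × 31 = 130.2 kWh
Cost = 65.1 × $0.24 + 130.2 × $0.09 = $15.624 + $11.718 = $27.34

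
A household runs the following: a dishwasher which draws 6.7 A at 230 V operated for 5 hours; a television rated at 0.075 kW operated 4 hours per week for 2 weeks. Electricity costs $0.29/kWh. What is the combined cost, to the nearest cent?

$2.41

dishwasher: Power = 6.7 A × 230 V = 1541 W = 1.541 kW
dishwasher: 1.541 kW × 5 h = 7.705 kWh
television: Runtime = 4 h/week × 2 weeks = 8 h
television: 0.075 kW × 8 h = 0.6 kWh
Total energy = 8.305 kWh
Cost = 8.305 × $0.29 = $2.41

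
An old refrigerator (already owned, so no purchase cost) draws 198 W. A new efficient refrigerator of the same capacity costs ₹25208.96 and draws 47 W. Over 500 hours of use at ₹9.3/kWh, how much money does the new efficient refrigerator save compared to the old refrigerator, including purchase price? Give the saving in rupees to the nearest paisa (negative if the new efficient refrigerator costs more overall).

-₹24506.81

old refrigerator: ₹0.00 + (198/1000) kW × 500 h × ₹9.3 = ₹0.00 + ₹920.7 = ₹920.7
new efficient refrigerator: ₹25208.96 + (47/1000) kW × 500 h × ₹9.3 = ₹25208.96 + ₹218.55 = ₹25427.51
Saving = ₹920.7 − ₹25427.51 = −₹24506.81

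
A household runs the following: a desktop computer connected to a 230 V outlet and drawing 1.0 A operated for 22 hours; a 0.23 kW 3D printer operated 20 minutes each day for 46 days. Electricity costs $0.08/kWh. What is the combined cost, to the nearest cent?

desktop computer: Power = 1.0 A × 230 V = 230 W = 0.23 kW
desktop computer: 0.23 kW × 22 h = 5.06 kWh
3D printer: Runtime = 20 min × 46 = 920 min = 15.333333… h
3D printer: 0.23 kW × 15.333333… h = 3.526666… kWh
Total energy = 8.586666… kWh
Cost = 8.586666… × $0.08 = $0.69

$0.69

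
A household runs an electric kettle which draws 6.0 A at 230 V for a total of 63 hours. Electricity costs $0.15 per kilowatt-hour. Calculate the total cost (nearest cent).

$13.04

Power = 6.0 A × 230 V = 1380 W = 1.38 kW
Energy = 1.38 kW × 63 h = 86.94 kWh
Cost = 86.94 kWh × $0.15/kWh = $13.04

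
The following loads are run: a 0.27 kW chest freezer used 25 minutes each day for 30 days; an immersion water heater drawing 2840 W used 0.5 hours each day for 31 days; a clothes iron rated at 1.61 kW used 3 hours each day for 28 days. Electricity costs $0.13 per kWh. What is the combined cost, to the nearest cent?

chest freezer: Runtime = 25 min × 30 = 750 min = 12.5 h
chest freezer: 0.27 kW × 12.5 h = 3.375 kWh
immersion water heater: Runtime = 0.5 h/day × 31 days = 15.5 h
immersion water heater: 2.84 kW × 15.5 h = 44.02 kWh
clothes iron: Runtime = 3 h/day × 28 days = 84 h
clothes iron: 1.61 kW × 84 h = 135.24 kWh
Total energy = 182.635 kWh
Cost = 182.635 × $0.13 = $23.74

$23.74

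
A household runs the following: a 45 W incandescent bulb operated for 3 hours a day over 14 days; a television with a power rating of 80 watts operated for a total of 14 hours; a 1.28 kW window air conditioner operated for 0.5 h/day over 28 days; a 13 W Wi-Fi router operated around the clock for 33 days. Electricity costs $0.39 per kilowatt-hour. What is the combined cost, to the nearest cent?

$12.18

incandescent bulb: Runtime = 3 h/day × 14 days = 42 h
incandescent bulb: 0.045 kW × 42 h = 1.89 kWh
television: 0.08 kW × 14 h = 1.12 kWh
window air conditioner: Runtime = 0.5 h/day × 28 days = 14 h
window air conditioner: 1.28 kW × 14 h = 17.92 kWh
Wi-Fi router: Runtime = 24 h × 33 = 792 h
Wi-Fi router: 0.013 kW × 792 h = 10.296 kWh
Total energy = 31.226 kWh
Cost = 31.226 × $0.39 = $12.18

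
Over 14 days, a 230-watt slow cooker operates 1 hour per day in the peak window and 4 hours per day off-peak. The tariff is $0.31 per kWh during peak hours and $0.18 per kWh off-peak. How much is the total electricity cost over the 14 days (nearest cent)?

$3.32

Peak energy = 0.23 kW × 1 h × 14 = 3.22 kWh
Off-peak energy = 0.23 kW × 4 h × 14 = 12.88 kWh
Cost = 3.22 × $0.31 + 12.88 × $0.18 = $0.9982 + $2.3184 = $3.32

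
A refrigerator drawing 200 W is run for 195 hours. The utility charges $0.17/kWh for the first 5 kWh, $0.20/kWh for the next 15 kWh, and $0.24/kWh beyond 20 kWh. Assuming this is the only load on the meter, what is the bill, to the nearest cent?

$8.41

Energy = 0.2 kW × 195 h = 39 kWh
Tier 1 (0–5 kWh): 5 × $0.17 = $0.85
Tier 2 (5–20 kWh): 15 × $0.20 = $3
Above 20 kWh: 19 × $0.24 = $4.56
Bill = $8.41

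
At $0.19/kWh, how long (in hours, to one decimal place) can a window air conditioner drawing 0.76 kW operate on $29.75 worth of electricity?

206.0 h

Energy available = $29.75 ÷ $0.19/kWh = 156.5789 kWh
Hours = 156.5789 kWh ÷ 0.76 kW = 206.0 h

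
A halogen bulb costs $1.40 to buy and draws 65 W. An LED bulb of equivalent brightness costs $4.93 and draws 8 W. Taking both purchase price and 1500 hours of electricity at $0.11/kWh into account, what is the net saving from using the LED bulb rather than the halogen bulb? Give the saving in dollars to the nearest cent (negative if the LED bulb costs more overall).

halogen bulb: $1.40 + (65/1000) kW × 1500 h × $0.11 = $1.40 + $10.725 = $12.125
LED bulb: $4.93 + (8/1000) kW × 1500 h × $0.11 = $4.93 + $1.32 = $6.25
Saving = $12.125 − $6.25 = $5.875 → $5.88

$5.88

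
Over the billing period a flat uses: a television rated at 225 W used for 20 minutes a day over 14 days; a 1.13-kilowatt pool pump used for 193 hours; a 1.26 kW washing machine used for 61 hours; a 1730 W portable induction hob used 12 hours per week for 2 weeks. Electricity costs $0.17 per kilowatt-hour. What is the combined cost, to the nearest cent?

television: Runtime = 20 min × 14 = 280 min = 4.666666… h
television: 0.225 kW × 4.666666… h = 1.05 kWh
pool pump: 1.13 kW × 193 h = 218.09 kWh
washing machine: 1.26 kW × 61 h = 76.86 kWh
portable induction hob: Runtime = 12 h/week × 2 weeks = 24 h
portable induction hob: 1.73 kW × 24 h = 41.52 kWh
Total energy = 337.52 kWh
Cost = 337.52 × $0.17 = $57.38

$57.38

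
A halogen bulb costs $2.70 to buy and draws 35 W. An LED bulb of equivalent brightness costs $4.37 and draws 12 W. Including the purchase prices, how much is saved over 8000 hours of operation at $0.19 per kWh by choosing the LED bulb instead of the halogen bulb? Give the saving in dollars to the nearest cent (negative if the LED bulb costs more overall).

halogen bulb: $2.70 + (35/1000) kW × 8000 h × $0.19 = $2.70 + $53.2 = $55.9
LED bulb: $4.37 + (12/1000) kW × 8000 h × $0.19 = $4.37 + $18.24 = $22.61
Saving = $55.9 − $22.61 = $33.29

$33.29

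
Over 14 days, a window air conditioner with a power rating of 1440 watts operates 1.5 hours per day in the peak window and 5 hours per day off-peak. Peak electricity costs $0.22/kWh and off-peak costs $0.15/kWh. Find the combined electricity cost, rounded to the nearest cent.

$21.77

Peak energy = 1.44 kW × 1.5 h × 14 = 30.24 kWh
Off-peak energy = 1.44 kW × 5 h × 14 = 100.8 kWh
Cost = 30.24 × $0.22 + 100.8 × $0.15 = $6.6528 + $15.12 = $21.77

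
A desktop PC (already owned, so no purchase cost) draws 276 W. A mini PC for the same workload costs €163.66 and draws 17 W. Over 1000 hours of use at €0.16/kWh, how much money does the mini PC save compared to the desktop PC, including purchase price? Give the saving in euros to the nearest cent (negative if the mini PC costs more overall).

-€122.22

desktop PC: €0.00 + (276/1000) kW × 1000 h × €0.16 = €0.00 + €44.16 = €44.16
mini PC: €163.66 + (17/1000) kW × 1000 h × €0.16 = €163.66 + €2.72 = €166.38
Saving = €44.16 − €166.38 = −€122.22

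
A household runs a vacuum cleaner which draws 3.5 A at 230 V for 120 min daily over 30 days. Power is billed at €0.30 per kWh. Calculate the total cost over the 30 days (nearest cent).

€14.49

Power = 3.5 A × 230 V = 805 W = 0.805 kW
Runtime = 120 min × 30 = 3600 min = 60 h
Energy = 0.805 kW × 60 h = 48.3 kWh
Cost = 48.3 kWh × €0.30/kWh = €14.49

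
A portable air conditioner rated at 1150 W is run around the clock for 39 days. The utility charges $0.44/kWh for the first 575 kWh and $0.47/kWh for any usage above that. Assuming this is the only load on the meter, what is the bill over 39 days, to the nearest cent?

$488.66

Runtime = 24 h × 39 = 936 h
Energy = 1.15 kW × 936 h = 1076.4 kWh
Tier 1 (0–575 kWh): 575 × $0.44 = $253
Above 575 kWh: 501.4 × $0.47 = $235.658
Bill = $488.66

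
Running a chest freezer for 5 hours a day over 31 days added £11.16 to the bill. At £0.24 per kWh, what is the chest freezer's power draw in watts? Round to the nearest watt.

300 W

Energy = £11.16 ÷ £0.24/kWh = 46.5 kWh
Runtime = 5 h/day × 31 days = 155 h
Power = 46.5 kWh ÷ 155 h = 0.3 kW = 300 W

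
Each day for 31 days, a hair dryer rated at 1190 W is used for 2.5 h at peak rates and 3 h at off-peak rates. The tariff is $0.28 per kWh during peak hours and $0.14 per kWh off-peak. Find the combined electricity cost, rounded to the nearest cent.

$41.32

Peak energy = 1.19 kW × 2.5 h × 31 = 92.225 kWh
Off-peak energy = 1.19 kW × 3 h × 31 = 110.67 kWh
Cost = 92.225 × $0.28 + 110.67 × $0.14 = $25.823 + $15.4938 = $41.32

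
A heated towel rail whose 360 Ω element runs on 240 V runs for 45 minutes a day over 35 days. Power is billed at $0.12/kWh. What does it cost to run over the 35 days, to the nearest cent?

Power = V²/R = 240²/360 = 160 W = 0.16 kW
Runtime = 45 min × 35 = 1575 min = 26.25 h
Energy = 0.16 kW × 26.25 h = 4.2 kWh
Cost = 4.2 kWh × $0.12/kWh = $0.50

$0.50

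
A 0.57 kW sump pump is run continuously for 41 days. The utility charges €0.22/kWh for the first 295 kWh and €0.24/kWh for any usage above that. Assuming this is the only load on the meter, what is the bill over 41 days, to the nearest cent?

Runtime = 24 h × 41 = 984 h
Energy = 0.57 kW × 984 h = 560.88 kWh
Tier 1 (0–295 kWh): 295 × €0.22 = €64.9
Above 295 kWh: 265.88 × €0.24 = €63.8112
Bill = €128.71

€128.71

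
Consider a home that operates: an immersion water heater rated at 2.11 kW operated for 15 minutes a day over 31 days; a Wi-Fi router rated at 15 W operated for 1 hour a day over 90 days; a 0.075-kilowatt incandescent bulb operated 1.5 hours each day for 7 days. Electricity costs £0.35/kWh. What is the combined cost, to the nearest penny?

£6.47

immersion water heater: Runtime = 15 min × 31 = 465 min = 7.75 h
immersion water heater: 2.11 kW × 7.75 h = 16.3525 kWh
Wi-Fi router: Runtime = 1 h/day × 90 days = 90 h
Wi-Fi router: 0.015 kW × 90 h = 1.35 kWh
incandescent bulb: Runtime = 1.5 h/day × 7 days = 10.5 h
incandescent bulb: 0.075 kW × 10.5 h = 0.7875 kWh
Total energy = 18.49 kWh
Cost = 18.49 × £0.35 = £6.47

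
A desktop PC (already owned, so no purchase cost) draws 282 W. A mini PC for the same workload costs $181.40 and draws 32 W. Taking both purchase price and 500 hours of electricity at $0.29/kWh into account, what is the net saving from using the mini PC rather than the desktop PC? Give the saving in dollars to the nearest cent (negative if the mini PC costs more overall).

desktop PC: $0.00 + (282/1000) kW × 500 h × $0.29 = $0.00 + $40.89 = $40.89
mini PC: $181.40 + (32/1000) kW × 500 h × $0.29 = $181.40 + $4.64 = $186.04
Saving = $40.89 − $186.04 = −$145.15

-$145.15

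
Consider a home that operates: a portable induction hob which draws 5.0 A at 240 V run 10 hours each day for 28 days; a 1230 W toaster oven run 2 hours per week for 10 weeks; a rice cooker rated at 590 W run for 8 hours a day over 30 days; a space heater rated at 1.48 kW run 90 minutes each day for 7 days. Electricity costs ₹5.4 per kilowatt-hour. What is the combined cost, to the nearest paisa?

portable induction hob: Power = 5.0 A × 240 V = 1200 W = 1.2 kW
portable induction hob: Runtime = 10 h/day × 28 days = 280 h
portable induction hob: 1.2 kW × 280 h = 336 kWh
toaster oven: Runtime = 2 h/week × 10 weeks = 20 h
toaster oven: 1.23 kW × 20 h = 24.6 kWh
rice cooker: Runtime = 8 h/day × 30 days = 240 h
rice cooker: 0.59 kW × 240 h = 141.6 kWh
space heater: Runtime = 90 min × 7 = 630 min = 10.5 h
space heater: 1.48 kW × 10.5 h = 15.54 kWh
Total energy = 517.74 kWh
Cost = 517.74 × ₹5.4 = ₹2795.80

₹2795.80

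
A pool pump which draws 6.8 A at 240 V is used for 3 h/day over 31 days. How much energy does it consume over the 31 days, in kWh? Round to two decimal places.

151.78 kWh

Power = 6.8 A × 240 V = 1632 W = 1.632 kW
Runtime = 3 h/day × 31 days = 93 h
Energy = 1.632 kW × 93 h = 151.776 kWh ≈ 151.78 kWh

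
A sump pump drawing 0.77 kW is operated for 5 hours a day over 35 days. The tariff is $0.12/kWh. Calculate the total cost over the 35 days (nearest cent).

$16.17

Runtime = 5 h/day × 35 days = 175 h
Energy = 0.77 kW × 175 h = 134.75 kWh
Cost = 134.75 kWh × $0.12/kWh = $16.17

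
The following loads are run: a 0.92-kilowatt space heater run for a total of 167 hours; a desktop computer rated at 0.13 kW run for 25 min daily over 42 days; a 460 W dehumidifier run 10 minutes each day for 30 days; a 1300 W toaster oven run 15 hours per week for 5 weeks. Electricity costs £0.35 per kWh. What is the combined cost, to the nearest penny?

space heater: 0.92 kW × 167 h = 153.64 kWh
desktop computer: Runtime = 25 min × 42 = 1050 min = 17.5 h
desktop computer: 0.13 kW × 17.5 h = 2.275 kWh
dehumidifier: Runtime = 10 min × 30 = 300 min = 5 h
dehumidifier: 0.46 kW × 5 h = 2.3 kWh
toaster oven: Runtime = 15 h/week × 5 weeks = 75 h
toaster oven: 1.3 kW × 75 h = 97.5 kWh
Total energy = 255.715 kWh
Cost = 255.715 × £0.35 = £89.50

£89.50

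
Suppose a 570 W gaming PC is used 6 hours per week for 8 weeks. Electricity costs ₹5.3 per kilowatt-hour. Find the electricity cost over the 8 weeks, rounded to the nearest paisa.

Runtime = 6 h/week × 8 weeks = 48 h
Energy = 0.57 kW × 48 h = 27.36 kWh
Cost = 27.36 kWh × ₹5.3/kWh = ₹145.01

₹145.01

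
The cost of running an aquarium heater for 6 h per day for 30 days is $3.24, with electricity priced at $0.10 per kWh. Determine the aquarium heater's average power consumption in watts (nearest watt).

Energy = $3.24 ÷ $0.10/kWh = 32.4 kWh
Runtime = 6 h/day × 30 days = 180 h
Power = 32.4 kWh ÷ 180 h = 0.18 kW = 180 W

180 W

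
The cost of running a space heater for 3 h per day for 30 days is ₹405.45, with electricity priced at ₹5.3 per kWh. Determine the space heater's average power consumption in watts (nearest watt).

Energy = ₹405.45 ÷ ₹5.3/kWh = 76.5 kWh
Runtime = 3 h/day × 30 days = 90 h
Power = 76.5 kWh ÷ 90 h = 0.85 kW = 850 W

850 W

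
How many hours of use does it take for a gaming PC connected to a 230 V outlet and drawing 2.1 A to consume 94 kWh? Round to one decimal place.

194.6 h

Power = 2.1 A × 230 V = 483 W = 0.483 kW
Hours = 94 kWh ÷ 0.483 kW = 194.6 h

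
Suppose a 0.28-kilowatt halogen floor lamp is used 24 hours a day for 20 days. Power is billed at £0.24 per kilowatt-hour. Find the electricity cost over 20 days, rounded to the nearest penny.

£32.26

Runtime = 24 h × 20 = 480 h
Energy = 0.28 kW × 480 h = 134.4 kWh
Cost = 134.4 kWh × £0.24/kWh = £32.26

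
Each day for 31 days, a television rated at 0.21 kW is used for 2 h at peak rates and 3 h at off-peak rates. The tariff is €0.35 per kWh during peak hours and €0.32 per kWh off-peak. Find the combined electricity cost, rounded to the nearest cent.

€10.81

Peak energy = 0.21 kW × 2 h × 31 = 13.02 kWh
Off-peak energy = 0.21 kW × 3 h × 31 = 19.53 kWh
Cost = 13.02 × €0.35 + 19.53 × €0.32 = €4.557 + €6.2496 = €10.81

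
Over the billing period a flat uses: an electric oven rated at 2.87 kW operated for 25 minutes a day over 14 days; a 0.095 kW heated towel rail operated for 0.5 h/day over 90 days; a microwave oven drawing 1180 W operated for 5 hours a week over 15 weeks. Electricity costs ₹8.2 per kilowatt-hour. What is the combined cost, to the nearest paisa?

electric oven: Runtime = 25 min × 14 = 350 min = 5.833333… h
electric oven: 2.87 kW × 5.833333… h = 16.741666… kWh
heated towel rail: Runtime = 0.5 h/day × 90 days = 45 h
heated towel rail: 0.095 kW × 45 h = 4.275 kWh
microwave oven: Runtime = 5 h/week × 15 weeks = 75 h
microwave oven: 1.18 kW × 75 h = 88.5 kWh
Total energy = 109.516666… kWh
Cost = 109.516666… × ₹8.2 = ₹898.04

₹898.04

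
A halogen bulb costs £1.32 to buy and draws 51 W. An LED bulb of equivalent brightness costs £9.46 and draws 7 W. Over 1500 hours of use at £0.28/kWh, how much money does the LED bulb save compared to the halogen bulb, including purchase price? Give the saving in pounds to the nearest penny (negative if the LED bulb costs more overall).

£10.34

halogen bulb: £1.32 + (51/1000) kW × 1500 h × £0.28 = £1.32 + £21.42 = £22.74
LED bulb: £9.46 + (7/1000) kW × 1500 h × £0.28 = £9.46 + £2.94 = £12.4
Saving = £22.74 − £12.4 = £10.34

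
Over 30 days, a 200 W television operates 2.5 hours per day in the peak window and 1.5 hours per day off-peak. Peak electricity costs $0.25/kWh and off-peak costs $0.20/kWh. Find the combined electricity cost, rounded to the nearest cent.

Peak energy = 0.2 kW × 2.5 h × 30 = 15 kWh
Off-peak energy = 0.2 kW × 1.5 h × 30 = 9 kWh
Cost = 15 × $0.25 + 9 × $0.20 = $3.75 + $1.8 = $5.55

$5.55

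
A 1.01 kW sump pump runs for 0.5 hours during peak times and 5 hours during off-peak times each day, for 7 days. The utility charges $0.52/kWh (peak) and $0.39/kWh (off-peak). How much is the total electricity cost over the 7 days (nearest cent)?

Peak energy = 1.01 kW × 0.5 h × 7 = 3.535 kWh
Off-peak energy = 1.01 kW × 5 h × 7 = 35.35 kWh
Cost = 3.535 × $0.52 + 35.35 × $0.39 = $1.8382 + $13.7865 = $15.62

$15.62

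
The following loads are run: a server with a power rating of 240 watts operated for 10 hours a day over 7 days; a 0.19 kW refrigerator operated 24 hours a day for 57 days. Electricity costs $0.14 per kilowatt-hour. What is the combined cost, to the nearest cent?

server: Runtime = 10 h/day × 7 days = 70 h
server: 0.24 kW × 70 h = 16.8 kWh
refrigerator: Runtime = 24 h × 57 = 1368 h
refrigerator: 0.19 kW × 1368 h = 259.92 kWh
Total energy = 276.72 kWh
Cost = 276.72 × $0.14 = $38.74

$38.74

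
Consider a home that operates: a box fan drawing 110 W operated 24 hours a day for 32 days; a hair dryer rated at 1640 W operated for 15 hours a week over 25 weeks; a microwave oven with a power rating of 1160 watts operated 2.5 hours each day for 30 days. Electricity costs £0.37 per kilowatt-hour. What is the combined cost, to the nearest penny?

box fan: Runtime = 24 h × 32 = 768 h
box fan: 0.11 kW × 768 h = 84.48 kWh
hair dryer: Runtime = 15 h/week × 25 weeks = 375 h
hair dryer: 1.64 kW × 375 h = 615 kWh
microwave oven: Runtime = 2.5 h/day × 30 days = 75 h
microwave oven: 1.16 kW × 75 h = 87 kWh
Total energy = 786.48 kWh
Cost = 786.48 × £0.37 = £291.00

£291.00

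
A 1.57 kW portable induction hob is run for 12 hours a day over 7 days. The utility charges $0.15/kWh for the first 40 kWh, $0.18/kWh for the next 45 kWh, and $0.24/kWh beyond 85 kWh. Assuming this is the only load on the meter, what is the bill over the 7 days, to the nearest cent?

$25.35

Runtime = 12 h/day × 7 days = 84 h
Energy = 1.57 kW × 84 h = 131.88 kWh
Tier 1 (0–40 kWh): 40 × $0.15 = $6
Tier 2 (40–85 kWh): 45 × $0.18 = $8.1
Above 85 kWh: 46.88 × $0.24 = $11.2512
Bill = $25.35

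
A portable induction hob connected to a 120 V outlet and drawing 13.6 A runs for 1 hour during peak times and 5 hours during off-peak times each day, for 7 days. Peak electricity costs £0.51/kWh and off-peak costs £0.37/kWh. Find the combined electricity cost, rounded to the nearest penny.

£26.96

Power = 13.6 A × 120 V = 1632 W = 1.632 kW
Peak energy = 1.632 kW × 1 h × 7 = 11.424 kWh
Off-peak energy = 1.632 kW × 5 h × 7 = 57.12 kWh
Cost = 11.424 × £0.51 + 57.12 × £0.37 = £5.82624 + £21.1344 = £26.96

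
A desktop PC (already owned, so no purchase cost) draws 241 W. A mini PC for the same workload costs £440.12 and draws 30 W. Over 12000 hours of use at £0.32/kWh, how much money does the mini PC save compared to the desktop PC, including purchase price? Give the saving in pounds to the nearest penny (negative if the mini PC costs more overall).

desktop PC: £0.00 + (241/1000) kW × 12000 h × £0.32 = £0.00 + £925.44 = £925.44
mini PC: £440.12 + (30/1000) kW × 12000 h × £0.32 = £440.12 + £115.2 = £555.32
Saving = £925.44 − £555.32 = £370.12

£370.12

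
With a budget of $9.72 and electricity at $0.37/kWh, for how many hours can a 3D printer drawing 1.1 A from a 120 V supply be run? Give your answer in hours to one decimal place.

199.0 h

Power = 1.1 A × 120 V = 132 W = 0.132 kW
Energy available = $9.72 ÷ $0.37/kWh = 26.2703 kWh
Hours = 26.2703 kWh ÷ 0.132 kW = 199.0 h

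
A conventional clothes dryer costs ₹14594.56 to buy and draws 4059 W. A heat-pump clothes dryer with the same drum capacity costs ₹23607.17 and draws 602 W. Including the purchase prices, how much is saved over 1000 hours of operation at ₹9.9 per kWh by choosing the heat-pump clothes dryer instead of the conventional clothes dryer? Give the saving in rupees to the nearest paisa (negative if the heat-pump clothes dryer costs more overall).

₹25211.69

conventional clothes dryer: ₹14594.56 + (4059/1000) kW × 1000 h × ₹9.9 = ₹14594.56 + ₹40184.1 = ₹54778.66
heat-pump clothes dryer: ₹23607.17 + (602/1000) kW × 1000 h × ₹9.9 = ₹23607.17 + ₹5959.8 = ₹29566.97
Saving = ₹54778.66 − ₹29566.97 = ₹25211.69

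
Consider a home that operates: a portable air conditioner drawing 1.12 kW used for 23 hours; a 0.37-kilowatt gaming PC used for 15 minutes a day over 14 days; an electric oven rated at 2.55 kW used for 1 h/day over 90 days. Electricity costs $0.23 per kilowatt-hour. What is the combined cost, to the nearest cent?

portable air conditioner: 1.12 kW × 23 h = 25.76 kWh
gaming PC: Runtime = 15 min × 14 = 210 min = 3.5 h
gaming PC: 0.37 kW × 3.5 h = 1.295 kWh
electric oven: Runtime = 1 h/day × 90 days = 90 h
electric oven: 2.55 kW × 90 h = 229.5 kWh
Total energy = 256.555 kWh
Cost = 256.555 × $0.23 = $59.01

$59.01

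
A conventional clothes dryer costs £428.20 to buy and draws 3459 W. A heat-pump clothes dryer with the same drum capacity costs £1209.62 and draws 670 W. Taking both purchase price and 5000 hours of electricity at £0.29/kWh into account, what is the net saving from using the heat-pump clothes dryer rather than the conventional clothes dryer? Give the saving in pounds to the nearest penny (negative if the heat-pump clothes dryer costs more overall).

£3262.63

conventional clothes dryer: £428.20 + (3459/1000) kW × 5000 h × £0.29 = £428.20 + £5015.55 = £5443.75
heat-pump clothes dryer: £1209.62 + (670/1000) kW × 5000 h × £0.29 = £1209.62 + £971.5 = £2181.12
Saving = £5443.75 − £2181.12 = £3262.63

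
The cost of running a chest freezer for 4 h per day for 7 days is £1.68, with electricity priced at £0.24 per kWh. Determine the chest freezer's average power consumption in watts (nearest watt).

Energy = £1.68 ÷ £0.24/kWh = 7 kWh
Runtime = 4 h/day × 7 days = 28 h
Power = 7 kWh ÷ 28 h = 0.25 kW = 250 W

250 W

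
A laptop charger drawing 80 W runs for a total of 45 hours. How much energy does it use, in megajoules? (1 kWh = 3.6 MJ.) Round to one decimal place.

Energy = 0.08 kW × 45 h = 3.6 kWh
= 3.6 × 3.6 MJ = 13.0 MJ

13.0 MJ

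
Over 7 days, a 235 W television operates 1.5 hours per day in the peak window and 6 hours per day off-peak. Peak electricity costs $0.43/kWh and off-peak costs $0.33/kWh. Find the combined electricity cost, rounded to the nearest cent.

$4.32

Peak energy = 0.235 kW × 1.5 h × 7 = 2.4675 kWh
Off-peak energy = 0.235 kW × 6 h × 7 = 9.87 kWh
Cost = 2.4675 × $0.43 + 9.87 × $0.33 = $1.061025 + $3.2571 = $4.32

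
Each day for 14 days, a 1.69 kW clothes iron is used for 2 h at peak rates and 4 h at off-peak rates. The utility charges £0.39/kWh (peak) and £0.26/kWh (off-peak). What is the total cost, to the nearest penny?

£43.06

Peak energy = 1.69 kW × 2 h × 14 = 47.32 kWh
Off-peak energy = 1.69 kW × 4 h × 14 = 94.64 kWh
Cost = 47.32 × £0.39 + 94.64 × £0.26 = £18.4548 + £24.6064 = £43.06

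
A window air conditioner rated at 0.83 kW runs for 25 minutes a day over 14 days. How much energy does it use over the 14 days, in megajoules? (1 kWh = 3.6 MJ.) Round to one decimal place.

Runtime = 25 min × 14 = 350 min = 5.833333… h
Energy = 0.83 kW × 5.833333… h = 4.841666… kWh
= 4.841666… × 3.6 MJ = 17.4 MJ

17.4 MJ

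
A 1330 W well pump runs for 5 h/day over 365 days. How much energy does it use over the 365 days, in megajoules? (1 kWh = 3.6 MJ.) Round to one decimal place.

Runtime = 5 h/day × 365 days = 1825 h
Energy = 1.33 kW × 1825 h = 2427.25 kWh
= 2427.25 × 3.6 MJ = 8738.1 MJ

8738.1 MJ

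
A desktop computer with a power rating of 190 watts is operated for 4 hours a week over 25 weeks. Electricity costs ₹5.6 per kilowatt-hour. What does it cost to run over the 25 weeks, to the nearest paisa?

Runtime = 4 h/week × 25 weeks = 100 h
Energy = 0.19 kW × 100 h = 19 kWh
Cost = 19 kWh × ₹5.6/kWh = ₹106.40

₹106.40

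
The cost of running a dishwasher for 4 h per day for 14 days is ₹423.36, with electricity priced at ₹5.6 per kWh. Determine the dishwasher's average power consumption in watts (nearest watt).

Energy = ₹423.36 ÷ ₹5.6/kWh = 75.6 kWh
Runtime = 4 h/day × 14 days = 56 h
Power = 75.6 kWh ÷ 56 h = 1.35 kW = 1350 W

1350 W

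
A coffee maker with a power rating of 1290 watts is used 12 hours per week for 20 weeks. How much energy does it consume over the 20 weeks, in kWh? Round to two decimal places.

Runtime = 12 h/week × 20 weeks = 240 h
Energy = 1.29 kW × 240 h = 309.6 kWh

309.60 kWh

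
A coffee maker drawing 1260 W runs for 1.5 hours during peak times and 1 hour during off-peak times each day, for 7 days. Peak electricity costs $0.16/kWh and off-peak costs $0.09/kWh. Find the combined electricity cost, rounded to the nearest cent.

$2.91

Peak energy = 1.26 kW × 1.5 h × 7 = 13.23 kWh
Off-peak energy = 1.26 kW × 1 h × 7 = 8.82 kWh
Cost = 13.23 × $0.16 + 8.82 × $0.09 = $2.1168 + $0.7938 = $2.91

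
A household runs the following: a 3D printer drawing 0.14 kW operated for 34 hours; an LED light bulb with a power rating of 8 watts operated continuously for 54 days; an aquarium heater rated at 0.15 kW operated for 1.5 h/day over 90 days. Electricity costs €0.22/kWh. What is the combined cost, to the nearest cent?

€7.78

3D printer: 0.14 kW × 34 h = 4.76 kWh
LED light bulb: Runtime = 24 h × 54 = 1296 h
LED light bulb: 0.008 kW × 1296 h = 10.368 kWh
aquarium heater: Runtime = 1.5 h/day × 90 days = 135 h
aquarium heater: 0.15 kW × 135 h = 20.25 kWh
Total energy = 35.378 kWh
Cost = 35.378 × €0.22 = €7.78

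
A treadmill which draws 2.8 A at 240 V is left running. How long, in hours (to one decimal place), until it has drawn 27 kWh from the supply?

40.2 h

Power = 2.8 A × 240 V = 672 W = 0.672 kW
Hours = 27 kWh ÷ 0.672 kW = 40.2 h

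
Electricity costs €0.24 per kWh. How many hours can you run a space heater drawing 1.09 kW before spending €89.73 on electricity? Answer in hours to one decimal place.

Energy available = €89.73 ÷ €0.24/kWh = 373.875 kWh
Hours = 373.875 kWh ÷ 1.09 kW = 343.0 h

343.0 h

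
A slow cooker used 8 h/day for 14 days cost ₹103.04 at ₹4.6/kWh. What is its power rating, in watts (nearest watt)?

200 W

Energy = ₹103.04 ÷ ₹4.6/kWh = 22.4 kWh
Runtime = 8 h/day × 14 days = 112 h
Power = 22.4 kWh ÷ 112 h = 0.2 kW = 200 W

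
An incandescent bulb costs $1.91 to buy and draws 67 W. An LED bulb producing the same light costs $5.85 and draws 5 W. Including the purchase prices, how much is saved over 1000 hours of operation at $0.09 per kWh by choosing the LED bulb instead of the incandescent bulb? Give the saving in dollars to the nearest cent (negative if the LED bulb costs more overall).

incandescent bulb: $1.91 + (67/1000) kW × 1000 h × $0.09 = $1.91 + $6.03 = $7.94
LED bulb: $5.85 + (5/1000) kW × 1000 h × $0.09 = $5.85 + $0.45 = $6.3
Saving = $7.94 − $6.3 = $1.64

$1.64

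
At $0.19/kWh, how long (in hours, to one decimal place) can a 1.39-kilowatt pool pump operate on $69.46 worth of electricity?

Energy available = $69.46 ÷ $0.19/kWh = 365.5789 kWh
Hours = 365.5789 kWh ÷ 1.39 kW = 263.0 h

263.0 h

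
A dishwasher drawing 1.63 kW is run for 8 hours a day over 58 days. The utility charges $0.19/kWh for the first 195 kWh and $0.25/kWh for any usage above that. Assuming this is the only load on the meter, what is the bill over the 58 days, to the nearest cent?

$177.38

Runtime = 8 h/day × 58 days = 464 h
Energy = 1.63 kW × 464 h = 756.32 kWh
Tier 1 (0–195 kWh): 195 × $0.19 = $37.05
Above 195 kWh: 561.32 × $0.25 = $140.33
Bill = $177.38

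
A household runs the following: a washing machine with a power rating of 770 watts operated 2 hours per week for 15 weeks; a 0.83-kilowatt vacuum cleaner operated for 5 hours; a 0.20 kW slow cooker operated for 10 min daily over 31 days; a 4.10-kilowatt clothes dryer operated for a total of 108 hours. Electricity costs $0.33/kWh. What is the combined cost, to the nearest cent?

washing machine: Runtime = 2 h/week × 15 weeks = 30 h
washing machine: 0.77 kW × 30 h = 23.1 kWh
vacuum cleaner: 0.83 kW × 5 h = 4.15 kWh
slow cooker: Runtime = 10 min × 31 = 310 min = 5.166666… h
slow cooker: 0.2 kW × 5.166666… h = 1.033333… kWh
clothes dryer: 4.1 kW × 108 h = 442.8 kWh
Total energy = 471.083333… kWh
Cost = 471.083333… × $0.33 = $155.46

$155.46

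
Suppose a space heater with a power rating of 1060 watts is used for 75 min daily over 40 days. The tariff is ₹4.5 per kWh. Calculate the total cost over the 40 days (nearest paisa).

₹238.50

Runtime = 75 min × 40 = 3000 min = 50 h
Energy = 1.06 kW × 50 h = 53 kWh
Cost = 53 kWh × ₹4.5/kWh = ₹238.50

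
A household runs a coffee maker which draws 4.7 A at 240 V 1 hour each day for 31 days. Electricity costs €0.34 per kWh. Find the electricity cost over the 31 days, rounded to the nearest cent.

€11.89

Power = 4.7 A × 240 V = 1128 W = 1.128 kW
Runtime = 1 h/day × 31 days = 31 h
Energy = 1.128 kW × 31 h = 34.968 kWh
Cost = 34.968 kWh × €0.34/kWh = €11.89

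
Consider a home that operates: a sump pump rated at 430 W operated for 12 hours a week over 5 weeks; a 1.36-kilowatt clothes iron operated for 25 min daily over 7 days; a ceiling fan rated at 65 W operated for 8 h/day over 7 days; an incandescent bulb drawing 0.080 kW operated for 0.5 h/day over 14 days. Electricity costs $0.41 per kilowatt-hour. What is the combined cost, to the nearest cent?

sump pump: Runtime = 12 h/week × 5 weeks = 60 h
sump pump: 0.43 kW × 60 h = 25.8 kWh
clothes iron: Runtime = 25 min × 7 = 175 min = 2.916666… h
clothes iron: 1.36 kW × 2.916666… h = 3.966666… kWh
ceiling fan: Runtime = 8 h/day × 7 days = 56 h
ceiling fan: 0.065 kW × 56 h = 3.64 kWh
incandescent bulb: Runtime = 0.5 h/day × 14 days = 7 h
incandescent bulb: 0.08 kW × 7 h = 0.56 kWh
Total energy = 33.966666… kWh
Cost = 33.966666… × $0.41 = $13.93

$13.93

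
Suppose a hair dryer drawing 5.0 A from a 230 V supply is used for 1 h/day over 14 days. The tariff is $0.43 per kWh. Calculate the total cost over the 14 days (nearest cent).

Power = 5.0 A × 230 V = 1150 W = 1.15 kW
Runtime = 1 h/day × 14 days = 14 h
Energy = 1.15 kW × 14 h = 16.1 kWh
Cost = 16.1 kWh × $0.43/kWh = $6.92

$6.92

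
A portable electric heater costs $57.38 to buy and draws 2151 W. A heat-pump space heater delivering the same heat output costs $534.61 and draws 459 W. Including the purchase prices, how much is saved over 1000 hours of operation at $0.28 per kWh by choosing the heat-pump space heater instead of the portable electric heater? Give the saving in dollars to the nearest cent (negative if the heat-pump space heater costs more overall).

-$3.47

portable electric heater: $57.38 + (2151/1000) kW × 1000 h × $0.28 = $57.38 + $602.28 = $659.66
heat-pump space heater: $534.61 + (459/1000) kW × 1000 h × $0.28 = $534.61 + $128.52 = $663.13
Saving = $659.66 − $663.13 = −$3.47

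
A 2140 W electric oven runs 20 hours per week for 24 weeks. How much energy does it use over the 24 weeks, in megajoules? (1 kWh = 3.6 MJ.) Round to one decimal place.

Runtime = 20 h/week × 24 weeks = 480 h
Energy = 2.14 kW × 480 h = 1027.2 kWh
= 1027.2 × 3.6 MJ = 3697.9 MJ

3697.9 MJ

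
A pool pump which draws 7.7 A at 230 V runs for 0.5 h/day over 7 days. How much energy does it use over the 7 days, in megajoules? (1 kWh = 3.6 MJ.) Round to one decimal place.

22.3 MJ

Power = 7.7 A × 230 V = 1771 W = 1.771 kW
Runtime = 0.5 h/day × 7 days = 3.5 h
Energy = 1.771 kW × 3.5 h = 6.1985 kWh
= 6.1985 × 3.6 MJ = 22.3 MJ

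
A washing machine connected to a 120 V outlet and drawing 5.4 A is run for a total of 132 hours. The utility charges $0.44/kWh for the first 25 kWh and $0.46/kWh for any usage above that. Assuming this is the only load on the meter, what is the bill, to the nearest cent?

$38.85

Power = 5.4 A × 120 V = 648 W = 0.648 kW
Energy = 0.648 kW × 132 h = 85.536 kWh
Tier 1 (0–25 kWh): 25 × $0.44 = $11
Above 25 kWh: 60.536 × $0.46 = $27.84656
Bill = $38.85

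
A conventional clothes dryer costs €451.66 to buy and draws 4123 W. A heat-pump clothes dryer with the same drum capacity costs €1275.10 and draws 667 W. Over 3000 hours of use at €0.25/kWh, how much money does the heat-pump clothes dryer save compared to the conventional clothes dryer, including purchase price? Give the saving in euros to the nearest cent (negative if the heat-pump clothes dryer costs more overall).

conventional clothes dryer: €451.66 + (4123/1000) kW × 3000 h × €0.25 = €451.66 + €3092.25 = €3543.91
heat-pump clothes dryer: €1275.10 + (667/1000) kW × 3000 h × €0.25 = €1275.10 + €500.25 = €1775.35
Saving = €3543.91 − €1775.35 = €1768.56

€1768.56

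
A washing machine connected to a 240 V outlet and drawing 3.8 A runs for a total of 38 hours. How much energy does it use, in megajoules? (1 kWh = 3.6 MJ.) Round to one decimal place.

124.8 MJ

Power = 3.8 A × 240 V = 912 W = 0.912 kW
Energy = 0.912 kW × 38 h = 34.656 kWh
= 34.656 × 3.6 MJ = 124.8 MJ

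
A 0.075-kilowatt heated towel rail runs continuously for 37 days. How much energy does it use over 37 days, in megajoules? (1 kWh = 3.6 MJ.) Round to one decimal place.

239.8 MJ

Runtime = 24 h × 37 = 888 h
Energy = 0.075 kW × 888 h = 66.6 kWh
= 66.6 × 3.6 MJ = 239.8 MJ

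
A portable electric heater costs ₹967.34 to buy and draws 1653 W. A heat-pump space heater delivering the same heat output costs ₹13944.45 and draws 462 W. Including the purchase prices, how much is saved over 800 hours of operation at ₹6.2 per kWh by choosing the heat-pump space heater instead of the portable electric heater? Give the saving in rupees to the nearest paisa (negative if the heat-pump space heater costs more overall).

portable electric heater: ₹967.34 + (1653/1000) kW × 800 h × ₹6.2 = ₹967.34 + ₹8198.88 = ₹9166.22
heat-pump space heater: ₹13944.45 + (462/1000) kW × 800 h × ₹6.2 = ₹13944.45 + ₹2291.52 = ₹16235.97
Saving = ₹9166.22 − ₹16235.97 = −₹7069.75

-₹7069.75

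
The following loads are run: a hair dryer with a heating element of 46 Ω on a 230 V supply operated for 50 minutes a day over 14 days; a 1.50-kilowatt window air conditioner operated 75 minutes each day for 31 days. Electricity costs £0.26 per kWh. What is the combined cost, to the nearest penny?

hair dryer: Power = V²/R = 230²/46 = 1150 W = 1.15 kW
hair dryer: Runtime = 50 min × 14 = 700 min = 11.666666… h
hair dryer: 1.15 kW × 11.666666… h = 13.416666… kWh
window air conditioner: Runtime = 75 min × 31 = 2325 min = 38.75 h
window air conditioner: 1.5 kW × 38.75 h = 58.125 kWh
Total energy = 71.541666… kWh
Cost = 71.541666… × £0.26 = £18.60

£18.60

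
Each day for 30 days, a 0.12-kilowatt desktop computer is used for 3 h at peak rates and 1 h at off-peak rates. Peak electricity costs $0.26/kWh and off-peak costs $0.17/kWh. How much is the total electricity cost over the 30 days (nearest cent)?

Peak energy = 0.12 kW × 3 h × 30 = 10.8 kWh
Off-peak energy = 0.12 kW × 1 h × 30 = 3.6 kWh
Cost = 10.8 × $0.26 + 3.6 × $0.17 = $2.808 + $0.612 = $3.42

$3.42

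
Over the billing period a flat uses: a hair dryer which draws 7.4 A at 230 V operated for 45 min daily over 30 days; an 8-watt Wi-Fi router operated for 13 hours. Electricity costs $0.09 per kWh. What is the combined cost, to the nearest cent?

hair dryer: Power = 7.4 A × 230 V = 1702 W = 1.702 kW
hair dryer: Runtime = 45 min × 30 = 1350 min = 22.5 h
hair dryer: 1.702 kW × 22.5 h = 38.295 kWh
Wi-Fi router: 0.008 kW × 13 h = 0.104 kWh
Total energy = 38.399 kWh
Cost = 38.399 × $0.09 = $3.46

$3.46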